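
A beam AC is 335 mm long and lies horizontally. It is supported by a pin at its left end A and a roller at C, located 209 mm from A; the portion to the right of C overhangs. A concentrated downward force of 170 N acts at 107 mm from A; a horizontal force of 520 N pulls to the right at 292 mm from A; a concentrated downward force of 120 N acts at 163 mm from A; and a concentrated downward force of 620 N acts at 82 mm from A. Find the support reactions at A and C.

Moments about A: C_y·209 − 170·107 − 120·163 − 620·82 = 0 → C_y = 88590/209 = 423.876 ≈ 423.9 N.
ΣF_y = 0: A_y + 423.876 − 170 − 120 − 620 = 0 → A_y = 486.1 N.
ΣF_x = 0: A_x + 520 = 0 → A_x = -520.0 N.

A_x = -520.0 N, A_y = 486.1 N, C_y = 423.9 N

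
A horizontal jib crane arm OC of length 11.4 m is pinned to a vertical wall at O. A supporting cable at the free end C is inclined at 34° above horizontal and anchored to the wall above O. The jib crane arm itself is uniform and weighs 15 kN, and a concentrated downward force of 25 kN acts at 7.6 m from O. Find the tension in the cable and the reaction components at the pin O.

T = 43.22 kN, O_x = 35.83 kN, O_y = 15.83 kN

ΣM about O: T·sin34°·11.4 − 15·5.7 − 25·7.6 = 0 → T = 275.5/(11.4·0.559193) = 43.217 ≈ 43.22 kN.
ΣF_x = 0: O_x − T·cos34° = 0 → O_x = 43.217 × 0.829038 = 35.83 kN.
ΣF_y = 0: O_y + T·sin34° − 15 − 25 = 0 → O_y = 40 − 43.217 × 0.559193 = 15.83 kN.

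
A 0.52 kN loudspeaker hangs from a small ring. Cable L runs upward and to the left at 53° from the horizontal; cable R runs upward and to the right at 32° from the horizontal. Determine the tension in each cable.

ΣF_x = 0: −T_L·cos53° + T_R·cos32° = 0 → T_R = 0.709647·T_L.
ΣF_y = 0: T_L·sin53° + T_R·sin32° = 0.52.
Substitute: T_L·(0.798636 + 0.709647·0.529919) = 0.52 → T_L = 0.442669 ≈ 0.4427 kN.
Then T_R = 0.709647 × 0.442669 = 0.3141 kN.

T_L = 0.4427 kN, T_R = 0.3141 kN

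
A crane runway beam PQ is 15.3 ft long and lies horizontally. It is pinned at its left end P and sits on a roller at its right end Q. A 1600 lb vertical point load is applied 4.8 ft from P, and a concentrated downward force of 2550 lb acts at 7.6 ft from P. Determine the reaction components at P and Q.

P_x = 0, P_y = 2381 lb, Q_y = 1769 lb

Moments about P: Q_y·15.3 − 1600·4.8 − 2550·7.6 = 0 → Q_y = 27060/15.3 = 1768.63 ≈ 1769 lb.
ΣF_y = 0: P_y + 1768.63 − 1600 − 2550 = 0 → P_y = 2381 lb.
ΣF_x = 0: no horizontal applied forces, so P_x = 0.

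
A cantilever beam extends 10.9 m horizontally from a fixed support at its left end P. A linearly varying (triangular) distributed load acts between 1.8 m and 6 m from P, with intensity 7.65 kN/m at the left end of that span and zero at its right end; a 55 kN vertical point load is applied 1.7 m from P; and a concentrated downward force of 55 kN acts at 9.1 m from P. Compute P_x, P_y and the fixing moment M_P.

Resultant of the triangular load: ½ × 7.65 × 4.2 = 16.065 kN, acting at 3.2 m from P (one-third of the span from the peak).
ΣF_x = 0: P_x = 0.
ΣF_y = 0: P_y − ½·7.65·4.2 − 55 − 55 = 0 → P_y = 126.1 kN.
ΣM about P: M_P − (½·7.65·4.2)·3.2 − 55·1.7 − 55·9.1 = 0 → M_P = 645.4 kN·m.

P_x = 0, P_y = 126.1 kN, M_P = 645.4 kN·m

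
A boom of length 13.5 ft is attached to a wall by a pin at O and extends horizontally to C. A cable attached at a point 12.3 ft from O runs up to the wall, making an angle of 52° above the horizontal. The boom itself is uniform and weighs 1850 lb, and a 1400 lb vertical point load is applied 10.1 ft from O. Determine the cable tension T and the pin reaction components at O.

ΣM about O: T·sin52°·12.3 − 1850·6.75 − 1400·10.1 = 0 → T = 26627.5/(12.3·0.788011) = 2747.22 ≈ 2747 lb.
ΣF_x = 0: O_x − T·cos52° = 0 → O_x = 2747.22 × 0.615661 = 1691 lb.
ΣF_y = 0: O_y + T·sin52° − 1850 − 1400 = 0 → O_y = 3250 − 2747.22 × 0.788011 = 1085 lb.

T = 2747 lb, O_x = 1691 lb, O_y = 1085 lb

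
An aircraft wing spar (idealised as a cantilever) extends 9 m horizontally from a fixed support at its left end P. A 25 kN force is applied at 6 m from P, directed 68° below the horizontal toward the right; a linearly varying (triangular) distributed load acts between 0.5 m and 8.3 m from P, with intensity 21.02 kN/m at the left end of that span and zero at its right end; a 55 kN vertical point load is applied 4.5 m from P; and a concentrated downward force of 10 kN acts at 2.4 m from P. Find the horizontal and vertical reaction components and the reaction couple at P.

Resultant of the triangular load: ½ × 21.02 × 7.8 = 81.978 kN, acting at 3.1 m from P (one-third of the span from the peak).
ΣF_x = 0: P_x + 25·cos68° = 0 → P_x = -9.365 kN.
ΣF_y = 0: P_y − 25·sin68° − ½·21.02·7.8 − 55 − 10 = 0 → P_y = 170.2 kN.
ΣM about P: M_P − 25·sin68°·6 − (½·21.02·7.8)·3.1 − 55·4.5 − 10·2.4 = 0 → M_P = 664.7 kN·m.

P_x = -9.365 kN, P_y = 170.2 kN, M_P = 664.7 kN·m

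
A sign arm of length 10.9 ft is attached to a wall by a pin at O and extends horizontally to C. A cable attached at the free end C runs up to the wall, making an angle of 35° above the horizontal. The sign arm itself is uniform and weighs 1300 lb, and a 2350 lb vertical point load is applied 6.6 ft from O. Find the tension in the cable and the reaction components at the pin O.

T = 3614 lb, O_x = 2960 lb, O_y = 1577 lb

ΣM about O: T·sin35°·10.9 − 1300·5.45 − 2350·6.6 = 0 → T = 22595/(10.9·0.573576) = 3614.06 ≈ 3614 lb.
ΣF_x = 0: O_x − T·cos35° = 0 → O_x = 3614.06 × 0.819152 = 2960 lb.
ΣF_y = 0: O_y + T·sin35° − 1300 − 2350 = 0 → O_y = 3650 − 3614.06 × 0.573576 = 1577 lb.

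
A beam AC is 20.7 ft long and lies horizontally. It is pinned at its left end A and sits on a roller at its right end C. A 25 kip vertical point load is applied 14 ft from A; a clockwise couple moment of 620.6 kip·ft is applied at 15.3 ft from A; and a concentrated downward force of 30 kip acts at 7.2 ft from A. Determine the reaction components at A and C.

Taking moments about A: C_y·20.7 − 25·14 − 620.6 − 30·7.2 = 0 → C_y = 1186.6/20.7 = 57.3237 ≈ 57.32 kip.
ΣF_y = 0: A_y + 57.3237 − 25 − 30 = 0 → A_y = -2.324 kip.
ΣF_x = 0: no horizontal applied forces, so A_x = 0.

A_x = 0, A_y = -2.324 kip, C_y = 57.32 kip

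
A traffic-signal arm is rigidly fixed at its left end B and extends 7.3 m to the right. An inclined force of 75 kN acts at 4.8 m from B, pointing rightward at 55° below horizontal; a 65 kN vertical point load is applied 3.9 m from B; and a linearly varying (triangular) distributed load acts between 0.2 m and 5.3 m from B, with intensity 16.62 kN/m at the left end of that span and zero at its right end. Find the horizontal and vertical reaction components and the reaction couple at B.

Resultant of the triangular load: ½ × 16.62 × 5.1 = 42.381 kN, acting at 1.9 m from B (one-third of the span from the peak).
ΣF_x = 0: B_x + 75·cos55° = 0 → B_x = -43.02 kN.
ΣF_y = 0: B_y − 75·sin55° − 65 − ½·16.62·5.1 = 0 → B_y = 168.8 kN.
ΣM about B: M_B − 75·sin55°·4.8 − 65·3.9 − (½·16.62·5.1)·1.9 = 0 → M_B = 628.9 kN·m.

B_x = -43.02 kN, B_y = 168.8 kN, M_B = 628.9 kN·m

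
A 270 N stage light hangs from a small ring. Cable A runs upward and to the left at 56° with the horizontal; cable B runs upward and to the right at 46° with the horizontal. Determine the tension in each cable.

T_A = 191.7 N, T_B = 154.4 N

ΣF_x = 0: −T_A·cos56° + T_B·cos46° = 0 → T_B = 0.80499·T_A.
ΣF_y = 0: T_A·sin56° + T_B·sin46° = 270.
Substitute: T_A·(0.829038 + 0.80499·0.71934) = 270 → T_A = 191.748 ≈ 191.7 N.
Then T_B = 0.80499 × 191.748 = 154.4 N.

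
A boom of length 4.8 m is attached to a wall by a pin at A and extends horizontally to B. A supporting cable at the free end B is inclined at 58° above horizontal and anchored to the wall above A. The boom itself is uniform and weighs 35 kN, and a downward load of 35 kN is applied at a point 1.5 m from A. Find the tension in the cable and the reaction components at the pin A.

T = 33.53 kN, A_x = 17.77 kN, A_y = 41.56 kN

ΣM about A: T·sin58°·4.8 − 35·2.4 − 35·1.5 = 0 → T = 136.5/(4.8·0.848048) = 33.5329 ≈ 33.53 kN.
ΣF_x = 0: A_x − T·cos58° = 0 → A_x = 33.5329 × 0.529919 = 17.77 kN.
ΣF_y = 0: A_y + T·sin58° − 35 − 35 = 0 → A_y = 70 − 33.5329 × 0.848048 = 41.56 kN.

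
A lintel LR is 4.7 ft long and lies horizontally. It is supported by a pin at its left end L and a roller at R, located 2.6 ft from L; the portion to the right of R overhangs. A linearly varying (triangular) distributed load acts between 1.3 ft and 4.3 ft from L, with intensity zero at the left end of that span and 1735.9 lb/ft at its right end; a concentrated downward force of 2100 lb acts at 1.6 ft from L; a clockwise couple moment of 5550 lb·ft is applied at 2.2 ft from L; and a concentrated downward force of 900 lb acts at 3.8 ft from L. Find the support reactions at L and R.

L_x = 0, L_y = -2443 lb, R_y = 8047 lb

Resultant of the triangular load: ½ × 1735.9 × 3 = 2603.85 lb, acting at 3.3 ft from L (one-third of the span from the peak).
Taking moments about L: R_y·2.6 − (½·1735.9·3)·3.3 − 2100·1.6 − 5550 − 900·3.8 = 0 → R_y = 20922.705/2.6 = 8047.19 ≈ 8047 lb.
ΣF_y = 0: L_y + 8047.19 − ½·1735.9·3 − 2100 − 900 = 0 → L_y = -2443 lb.
ΣF_x = 0: no horizontal applied forces, so L_x = 0.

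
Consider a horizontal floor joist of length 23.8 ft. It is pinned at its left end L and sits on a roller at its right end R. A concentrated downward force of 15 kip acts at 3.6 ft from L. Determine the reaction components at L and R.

Taking moments about L: R_y·23.8 − 15·3.6 = 0 → R_y = 54/23.8 = 2.26891 ≈ 2.269 kip.
ΣF_y = 0: L_y + 2.26891 − 15 = 0 → L_y = 12.73 kip.
ΣF_x = 0: no horizontal applied forces, so L_x = 0.

L_x = 0, L_y = 12.73 kip, R_y = 2.269 kip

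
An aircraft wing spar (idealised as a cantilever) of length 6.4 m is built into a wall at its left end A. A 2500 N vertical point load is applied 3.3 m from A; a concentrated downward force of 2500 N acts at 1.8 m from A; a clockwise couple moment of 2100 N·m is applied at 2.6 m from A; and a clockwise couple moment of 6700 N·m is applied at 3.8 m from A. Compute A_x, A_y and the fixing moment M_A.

A_x = 0, A_y = 5000 N, M_A = 21550 N·m

ΣF_x = 0: A_x = 0.
ΣF_y = 0: A_y − 2500 − 2500 = 0 → A_y = 5000 N.
ΣM about A: M_A − 2500·3.3 − 2500·1.8 − 2100 − 6700 = 0 → M_A = 21550 N·m.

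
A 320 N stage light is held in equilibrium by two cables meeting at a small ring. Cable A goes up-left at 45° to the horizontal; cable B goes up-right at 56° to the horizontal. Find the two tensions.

ΣF_x = 0: −T_A·cos45° + T_B·cos56° = 0 → T_B = 1.26451·T_A.
ΣF_y = 0: T_A·sin45° + T_B·sin56° = 320.
Substitute: T_A·(0.707107 + 1.26451·0.829038) = 320 → T_A = 182.291 ≈ 182.3 N.
Then T_B = 1.26451 × 182.291 = 230.5 N.

T_A = 182.3 N, T_B = 230.5 N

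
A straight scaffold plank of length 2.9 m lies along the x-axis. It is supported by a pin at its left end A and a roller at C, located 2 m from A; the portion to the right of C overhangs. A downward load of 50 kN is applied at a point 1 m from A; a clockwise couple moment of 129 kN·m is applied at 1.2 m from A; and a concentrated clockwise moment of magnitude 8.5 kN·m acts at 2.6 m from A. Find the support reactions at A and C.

Moments about A: C_y·2 − 50·1 − 129 − 8.5 = 0 → C_y = 187.5/2 = 93.75 kN.
ΣF_y = 0: A_y + 93.75 − 50 = 0 → A_y = -43.75 kN.
ΣF_x = 0: no horizontal applied forces, so A_x = 0.

A_x = 0, A_y = -43.75 kN, C_y = 93.75 kN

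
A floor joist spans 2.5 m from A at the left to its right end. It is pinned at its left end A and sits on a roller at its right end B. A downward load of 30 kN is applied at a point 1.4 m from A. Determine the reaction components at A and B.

A_x = 0, A_y = 13.20 kN, B_y = 16.80 kN

Moments about A: B_y·2.5 − 30·1.4 = 0 → B_y = 42/2.5 = 16.80 kN.
ΣF_y = 0: A_y + 16.8 − 30 = 0 → A_y = 13.20 kN.
ΣF_x = 0: no horizontal applied forces, so A_x = 0.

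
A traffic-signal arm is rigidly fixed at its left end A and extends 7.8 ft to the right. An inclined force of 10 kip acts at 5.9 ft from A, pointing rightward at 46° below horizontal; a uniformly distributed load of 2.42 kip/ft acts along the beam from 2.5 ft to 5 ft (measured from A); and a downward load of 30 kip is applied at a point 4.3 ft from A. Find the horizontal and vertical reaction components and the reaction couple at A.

A_x = -6.947 kip, A_y = 43.24 kip, M_A = 194.1 kip·ft

Resultant of the distributed load: 2.42 × 2.5 = 6.05 kip at 3.75 ft from A.
ΣF_x = 0: A_x + 10·cos46° = 0 → A_x = -6.947 kip.
ΣF_y = 0: A_y − 10·sin46° − 2.42·2.5 − 30 = 0 → A_y = 43.24 kip.
ΣM about A: M_A − 10·sin46°·5.9 − (2.42·2.5)·3.75 − 30·4.3 = 0 → M_A = 194.1 kip·ft.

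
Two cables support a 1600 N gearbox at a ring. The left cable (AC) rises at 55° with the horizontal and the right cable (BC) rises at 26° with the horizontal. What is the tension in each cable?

T_AC = 1456 N, T_BC = 929.2 N

ΣF_x = 0: −T_AC·cos55° + T_BC·cos26° = 0 → T_BC = 0.638162·T_AC.
ΣF_y = 0: T_AC·sin55° + T_BC·sin26° = 1600.
Substitute: T_AC·(0.819152 + 0.638162·0.438371) = 1600 → T_AC = 1456 N.
Then T_BC = 0.638162 × 1456 = 929.2 N.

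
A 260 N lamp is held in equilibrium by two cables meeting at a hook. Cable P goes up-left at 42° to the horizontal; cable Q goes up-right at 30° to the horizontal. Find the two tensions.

T_P = 236.8 N, T_Q = 203.2 N

ΣF_x = 0: −T_P·cos42° + T_Q·cos30° = 0 → T_Q = 0.85811·T_P.
ΣF_y = 0: T_P·sin42° + T_Q·sin30° = 260.
Substitute: T_P·(0.669131 + 0.85811·0.5) = 260 → T_P = 236.754 ≈ 236.8 N.
Then T_Q = 0.85811 × 236.754 = 203.2 N.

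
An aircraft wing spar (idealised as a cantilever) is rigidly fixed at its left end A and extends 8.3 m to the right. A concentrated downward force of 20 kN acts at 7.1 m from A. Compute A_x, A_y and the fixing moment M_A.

A_x = 0, A_y = 20.00 kN, M_A = 142.0 kN·m

ΣF_x = 0: A_x = 0.
ΣF_y = 0: A_y − 20 = 0 → A_y = 20.00 kN.
ΣM about A: M_A − 20·7.1 = 0 → M_A = 142.0 kN·m.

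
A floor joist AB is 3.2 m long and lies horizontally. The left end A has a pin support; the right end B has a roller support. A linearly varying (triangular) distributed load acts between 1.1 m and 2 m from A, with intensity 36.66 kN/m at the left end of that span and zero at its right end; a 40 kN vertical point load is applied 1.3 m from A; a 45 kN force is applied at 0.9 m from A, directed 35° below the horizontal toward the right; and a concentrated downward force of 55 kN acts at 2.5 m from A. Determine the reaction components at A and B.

A_x = -36.86 kN, A_y = 63.61 kN, B_y = 73.70 kN

Resultant of the triangular load: ½ × 36.66 × 0.9 = 16.497 kN, acting at 1.4 m from A (one-third of the span from the peak).
ΣM about A: B_y·3.2 − (½·36.66·0.9)·1.4 − 40·1.3 − 45·sin35°·0.9 − 55·2.5 = 0 → B_y = 235.826/3.2 = 73.6956 ≈ 73.70 kN.
ΣF_y = 0: A_y + 73.6956 − ½·36.66·0.9 − 40 − 45·sin35° − 55 = 0 → A_y = 63.61 kN.
ΣF_x = 0: A_x + 45·cos35° = 0 → A_x = -36.86 kN.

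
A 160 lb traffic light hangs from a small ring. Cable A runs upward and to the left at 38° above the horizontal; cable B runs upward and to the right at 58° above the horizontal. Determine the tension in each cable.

ΣF_x = 0: −T_A·cos38° + T_B·cos58° = 0 → T_B = 1.48704·T_A.
ΣF_y = 0: T_A·sin38° + T_B·sin58° = 160.
Substitute: T_A·(0.615661 + 1.48704·0.848048) = 160 → T_A = 85.2541 ≈ 85.25 lb.
Then T_B = 1.48704 × 85.2541 = 126.8 lb.

T_A = 85.25 lb, T_B = 126.8 lb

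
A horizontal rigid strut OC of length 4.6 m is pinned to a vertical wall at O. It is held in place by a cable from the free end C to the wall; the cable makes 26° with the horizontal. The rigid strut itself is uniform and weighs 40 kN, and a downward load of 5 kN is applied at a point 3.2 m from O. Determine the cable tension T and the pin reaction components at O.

T = 53.56 kN, O_x = 48.14 kN, O_y = 21.52 kN

ΣM about O: T·sin26°·4.6 − 40·2.3 − 5·3.2 = 0 → T = 108/(4.6·0.438371) = 53.558 ≈ 53.56 kN.
ΣF_x = 0: O_x − T·cos26° = 0 → O_x = 53.558 × 0.898794 = 48.14 kN.
ΣF_y = 0: O_y + T·sin26° − 40 − 5 = 0 → O_y = 45 − 53.558 × 0.438371 = 21.52 kN.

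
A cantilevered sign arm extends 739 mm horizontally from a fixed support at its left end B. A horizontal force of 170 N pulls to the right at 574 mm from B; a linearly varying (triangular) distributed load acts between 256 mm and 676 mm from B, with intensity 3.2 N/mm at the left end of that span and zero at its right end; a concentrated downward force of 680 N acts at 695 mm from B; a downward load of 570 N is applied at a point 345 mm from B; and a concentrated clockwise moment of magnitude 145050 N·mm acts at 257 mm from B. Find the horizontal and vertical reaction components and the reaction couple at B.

B_x = -170.0 N, B_y = 1922 N, M_B = 1080000 N·mm

Resultant of the triangular load: ½ × 3.2 × 420 = 672 N, acting at 396 mm from B (one-third of the span from the peak).
ΣF_x = 0: B_x + 170 = 0 → B_x = -170.0 N.
ΣF_y = 0: B_y − ½·3.2·420 − 680 − 570 = 0 → B_y = 1922 N.
ΣM about B: M_B − (½·3.2·420)·396 − 680·695 − 570·345 − 145050 = 0 → M_B = 1080000 N·mm.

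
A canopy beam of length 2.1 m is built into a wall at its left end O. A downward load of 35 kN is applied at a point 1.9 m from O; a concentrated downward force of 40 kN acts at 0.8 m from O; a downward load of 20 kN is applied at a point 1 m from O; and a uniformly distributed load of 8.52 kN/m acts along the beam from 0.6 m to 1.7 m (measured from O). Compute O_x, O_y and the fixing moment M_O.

O_x = 0, O_y = 104.4 kN, M_O = 129.3 kN·m

Resultant of the distributed load: 8.52 × 1.1 = 9.372 kN at 1.15 m from O.
ΣF_x = 0: O_x = 0.
ΣF_y = 0: O_y − 35 − 40 − 20 − 8.52·1.1 = 0 → O_y = 104.4 kN.
ΣM about O: M_O − 35·1.9 − 40·0.8 − 20·1 − (8.52·1.1)·1.15 = 0 → M_O = 129.3 kN·m.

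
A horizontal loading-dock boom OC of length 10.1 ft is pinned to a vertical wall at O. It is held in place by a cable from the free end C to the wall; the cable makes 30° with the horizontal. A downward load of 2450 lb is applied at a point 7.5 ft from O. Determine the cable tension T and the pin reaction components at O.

ΣM about O: T·sin30°·10.1 − 2450·7.5 = 0 → T = 18375/(10.1·0.5) = 3638.61 ≈ 3639 lb.
ΣF_x = 0: O_x − T·cos30° = 0 → O_x = 3638.61 × 0.866025 = 3151 lb.
ΣF_y = 0: O_y + T·sin30° − 2450 = 0 → O_y = 2450 − 3638.61 × 0.5 = 630.7 lb.

T = 3639 lb, O_x = 3151 lb, O_y = 630.7 lb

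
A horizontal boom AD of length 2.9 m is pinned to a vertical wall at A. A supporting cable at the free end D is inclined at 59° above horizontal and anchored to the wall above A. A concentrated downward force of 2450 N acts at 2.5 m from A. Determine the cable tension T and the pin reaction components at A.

ΣM about A: T·sin59°·2.9 − 2450·2.5 = 0 → T = 6125/(2.9·0.857167) = 2464.01 ≈ 2464 N.
ΣF_x = 0: A_x − T·cos59° = 0 → A_x = 2464.01 × 0.515038 = 1269 N.
ΣF_y = 0: A_y + T·sin59° − 2450 = 0 → A_y = 2450 − 2464.01 × 0.857167 = 337.9 N.

T = 2464 N, A_x = 1269 N, A_y = 337.9 N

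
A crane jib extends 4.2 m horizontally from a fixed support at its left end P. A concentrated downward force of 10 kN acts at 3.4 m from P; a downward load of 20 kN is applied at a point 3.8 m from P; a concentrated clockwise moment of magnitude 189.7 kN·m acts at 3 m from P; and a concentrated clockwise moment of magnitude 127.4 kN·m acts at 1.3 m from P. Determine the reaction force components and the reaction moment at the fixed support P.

ΣF_x = 0: P_x = 0.
ΣF_y = 0: P_y − 10 − 20 = 0 → P_y = 30.00 kN.
ΣM about P: M_P − 10·3.4 − 20·3.8 − 189.7 − 127.4 = 0 → M_P = 427.1 kN·m.

P_x = 0, P_y = 30.00 kN, M_P = 427.1 kN·m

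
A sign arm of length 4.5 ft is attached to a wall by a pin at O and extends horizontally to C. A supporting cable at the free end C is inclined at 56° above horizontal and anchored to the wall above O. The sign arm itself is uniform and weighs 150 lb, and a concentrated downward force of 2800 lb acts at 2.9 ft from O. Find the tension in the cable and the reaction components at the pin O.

T = 2267 lb, O_x = 1268 lb, O_y = 1071 lb

ΣM about O: T·sin56°·4.5 − 150·2.25 − 2800·2.9 = 0 → T = 8457.5/(4.5·0.829038) = 2267.02 ≈ 2267 lb.
ΣF_x = 0: O_x − T·cos56° = 0 → O_x = 2267.02 × 0.559193 = 1268 lb.
ΣF_y = 0: O_y + T·sin56° − 150 − 2800 = 0 → O_y = 2950 − 2267.02 × 0.829038 = 1071 lb.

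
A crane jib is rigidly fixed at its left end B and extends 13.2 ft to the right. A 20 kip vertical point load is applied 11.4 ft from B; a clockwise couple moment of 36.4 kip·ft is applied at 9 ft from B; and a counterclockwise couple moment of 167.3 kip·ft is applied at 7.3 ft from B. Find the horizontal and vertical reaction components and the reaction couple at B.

B_x = 0, B_y = 20.00 kip, M_B = 97.10 kip·ft

ΣF_x = 0: B_x = 0.
ΣF_y = 0: B_y − 20 = 0 → B_y = 20.00 kip.
ΣM about B: M_B − 20·11.4 − 36.4 + 167.3 = 0 → M_B = 97.10 kip·ft.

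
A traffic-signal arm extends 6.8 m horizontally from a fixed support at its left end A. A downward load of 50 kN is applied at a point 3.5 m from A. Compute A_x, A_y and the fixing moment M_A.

A_x = 0, A_y = 50.00 kN, M_A = 175.0 kN·m

ΣF_x = 0: A_x = 0.
ΣF_y = 0: A_y − 50 = 0 → A_y = 50.00 kN.
ΣM about A: M_A − 50·3.5 = 0 → M_A = 175.0 kN·m.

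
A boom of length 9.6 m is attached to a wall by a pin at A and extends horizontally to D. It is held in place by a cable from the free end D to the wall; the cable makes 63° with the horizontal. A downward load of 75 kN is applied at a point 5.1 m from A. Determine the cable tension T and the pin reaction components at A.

T = 44.72 kN, A_x = 20.30 kN, A_y = 35.16 kN

ΣM about A: T·sin63°·9.6 − 75·5.1 = 0 → T = 382.5/(9.6·0.891007) = 44.7177 ≈ 44.72 kN.
ΣF_x = 0: A_x − T·cos63° = 0 → A_x = 44.7177 × 0.45399 = 20.30 kN.
ΣF_y = 0: A_y + T·sin63° − 75 = 0 → A_y = 75 − 44.7177 × 0.891007 = 35.16 kN.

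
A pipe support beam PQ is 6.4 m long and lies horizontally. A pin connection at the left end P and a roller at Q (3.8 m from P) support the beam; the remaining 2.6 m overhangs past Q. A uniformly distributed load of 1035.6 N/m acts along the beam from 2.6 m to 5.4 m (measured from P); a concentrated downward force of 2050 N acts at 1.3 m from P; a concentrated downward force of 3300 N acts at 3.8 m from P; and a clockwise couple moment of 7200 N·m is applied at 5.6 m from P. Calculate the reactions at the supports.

P_x = 0, P_y = -698.7 N, Q_y = 8948 N

Resultant of the distributed load: 1035.6 × 2.8 = 2899.68 N at 4 m from P.
ΣM about P: Q_y·3.8 − (1035.6·2.8)·4 − 2050·1.3 − 3300·3.8 − 7200 = 0 → Q_y = 34003.72/3.8 = 8948.35 ≈ 8948 N.
ΣF_y = 0: P_y + 8948.35 − 1035.6·2.8 − 2050 − 3300 = 0 → P_y = -698.7 N.
ΣF_x = 0: no horizontal applied forces, so P_x = 0.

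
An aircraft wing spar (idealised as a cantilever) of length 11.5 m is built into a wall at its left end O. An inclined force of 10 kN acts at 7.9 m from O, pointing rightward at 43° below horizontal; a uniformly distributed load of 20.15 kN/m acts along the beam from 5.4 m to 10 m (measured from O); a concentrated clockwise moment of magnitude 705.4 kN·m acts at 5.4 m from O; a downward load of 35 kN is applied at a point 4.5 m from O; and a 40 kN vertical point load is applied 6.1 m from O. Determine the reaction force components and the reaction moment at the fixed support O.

O_x = -7.314 kN, O_y = 174.5 kN, M_O = 1874 kN·m

Resultant of the distributed load: 20.15 × 4.6 = 92.69 kN at 7.7 m from O.
ΣF_x = 0: O_x + 10·cos43° = 0 → O_x = -7.314 kN.
ΣF_y = 0: O_y − 10·sin43° − 20.15·4.6 − 35 − 40 = 0 → O_y = 174.5 kN.
ΣM about O: M_O − 10·sin43°·7.9 − (20.15·4.6)·7.7 − 705.4 − 35·4.5 − 40·6.1 = 0 → M_O = 1874 kN·m.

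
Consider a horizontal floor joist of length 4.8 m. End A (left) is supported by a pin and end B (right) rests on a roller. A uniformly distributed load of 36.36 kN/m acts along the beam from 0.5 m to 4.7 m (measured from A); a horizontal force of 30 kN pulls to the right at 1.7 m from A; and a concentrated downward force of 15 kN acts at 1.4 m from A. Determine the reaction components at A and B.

Resultant of the distributed load: 36.36 × 4.2 = 152.712 kN at 2.6 m from A.
ΣM about A: B_y·4.8 − (36.36·4.2)·2.6 − 15·1.4 = 0 → B_y = 418.0512/4.8 = 87.094 ≈ 87.09 kN.
ΣF_y = 0: A_y + 87.094 − 36.36·4.2 − 15 = 0 → A_y = 80.62 kN.
ΣF_x = 0: A_x + 30 = 0 → A_x = -30.00 kN.

A_x = -30.00 kN, A_y = 80.62 kN, B_y = 87.09 kN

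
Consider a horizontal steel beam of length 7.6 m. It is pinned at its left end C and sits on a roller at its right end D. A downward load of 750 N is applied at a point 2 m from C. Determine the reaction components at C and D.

C_x = 0, C_y = 552.6 N, D_y = 197.4 N

Taking moments about C: D_y·7.6 − 750·2 = 0 → D_y = 1500/7.6 = 197.368 ≈ 197.4 N.
ΣF_y = 0: C_y + 197.368 − 750 = 0 → C_y = 552.6 N.
ΣF_x = 0: no horizontal applied forces, so C_x = 0.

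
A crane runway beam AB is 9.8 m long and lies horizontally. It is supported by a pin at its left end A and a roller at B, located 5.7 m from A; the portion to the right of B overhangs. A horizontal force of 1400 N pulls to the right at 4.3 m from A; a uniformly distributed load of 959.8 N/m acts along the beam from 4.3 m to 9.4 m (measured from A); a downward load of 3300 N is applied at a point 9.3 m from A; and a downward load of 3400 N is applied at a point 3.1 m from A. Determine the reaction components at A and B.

Resultant of the distributed load: 959.8 × 5.1 = 4894.98 N at 6.85 m from A.
Moments about A: B_y·5.7 − (959.8·5.1)·6.85 − 3300·9.3 − 3400·3.1 = 0 → B_y = 74760.613/5.7 = 13115.9 ≈ 13120 N.
ΣF_y = 0: A_y + 13115.9 − 959.8·5.1 − 3300 − 3400 = 0 → A_y = -1521 N.
ΣF_x = 0: A_x + 1400 = 0 → A_x = -1400 N.

A_x = -1400 N, A_y = -1521 N, B_y = 13120 N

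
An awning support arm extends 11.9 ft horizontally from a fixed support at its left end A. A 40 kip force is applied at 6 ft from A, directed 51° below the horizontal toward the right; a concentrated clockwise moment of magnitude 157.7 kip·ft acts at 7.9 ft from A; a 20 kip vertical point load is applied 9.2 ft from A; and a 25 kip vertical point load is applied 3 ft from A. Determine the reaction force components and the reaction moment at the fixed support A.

ΣF_x = 0: A_x + 40·cos51° = 0 → A_x = -25.17 kip.
ΣF_y = 0: A_y − 40·sin51° − 20 − 25 = 0 → A_y = 76.09 kip.
ΣM about A: M_A − 40·sin51°·6 − 157.7 − 20·9.2 − 25·3 = 0 → M_A = 603.2 kip·ft.

A_x = -25.17 kip, A_y = 76.09 kip, M_A = 603.2 kip·ft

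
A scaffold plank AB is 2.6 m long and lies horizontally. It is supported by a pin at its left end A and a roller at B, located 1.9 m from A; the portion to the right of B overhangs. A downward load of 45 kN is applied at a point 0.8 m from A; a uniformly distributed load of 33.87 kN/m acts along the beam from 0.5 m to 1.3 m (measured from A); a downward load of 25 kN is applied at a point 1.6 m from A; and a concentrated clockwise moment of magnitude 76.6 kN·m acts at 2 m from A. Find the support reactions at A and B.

A_x = 0, A_y = 3.945 kN, B_y = 93.15 kN

Resultant of the distributed load: 33.87 × 0.8 = 27.096 kN at 0.9 m from A.
Taking moments about A: B_y·1.9 − 45·0.8 − (33.87·0.8)·0.9 − 25·1.6 − 76.6 = 0 → B_y = 176.9864/1.9 = 93.1507 ≈ 93.15 kN.
ΣF_y = 0: A_y + 93.1507 − 45 − 33.87·0.8 − 25 = 0 → A_y = 3.945 kN.
ΣF_x = 0: no horizontal applied forces, so A_x = 0.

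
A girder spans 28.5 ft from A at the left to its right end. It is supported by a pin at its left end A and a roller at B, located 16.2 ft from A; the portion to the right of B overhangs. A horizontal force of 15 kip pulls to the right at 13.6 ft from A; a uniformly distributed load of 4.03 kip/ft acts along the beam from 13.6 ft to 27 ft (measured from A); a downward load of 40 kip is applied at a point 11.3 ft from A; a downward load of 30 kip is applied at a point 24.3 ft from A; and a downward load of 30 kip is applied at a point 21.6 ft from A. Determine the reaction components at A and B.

A_x = -15.00 kip, A_y = -26.57 kip, B_y = 180.6 kip

Resultant of the distributed load: 4.03 × 13.4 = 54.002 kip at 20.3 ft from A.
ΣM about A: B_y·16.2 − (4.03·13.4)·20.3 − 40·11.3 − 30·24.3 − 30·21.6 = 0 → B_y = 2925.2406/16.2 = 180.57 ≈ 180.6 kip.
ΣF_y = 0: A_y + 180.57 − 4.03·13.4 − 40 − 30 − 30 = 0 → A_y = -26.57 kip.
ΣF_x = 0: A_x + 15 = 0 → A_x = -15.00 kip.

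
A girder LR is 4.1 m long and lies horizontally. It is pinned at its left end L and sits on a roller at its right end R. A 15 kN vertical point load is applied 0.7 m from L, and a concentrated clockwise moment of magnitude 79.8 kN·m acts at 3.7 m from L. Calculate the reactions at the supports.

ΣM about L: R_y·4.1 − 15·0.7 − 79.8 = 0 → R_y = 90.3/4.1 = 22.0244 ≈ 22.02 kN.
ΣF_y = 0: L_y + 22.0244 − 15 = 0 → L_y = -7.024 kN.
ΣF_x = 0: no horizontal applied forces, so L_x = 0.

L_x = 0, L_y = -7.024 kN, R_y = 22.02 kN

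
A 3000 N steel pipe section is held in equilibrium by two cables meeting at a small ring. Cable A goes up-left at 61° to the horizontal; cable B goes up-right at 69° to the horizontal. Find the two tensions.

ΣF_x = 0: −T_A·cos61° + T_B·cos69° = 0 → T_B = 1.35283·T_A.
ΣF_y = 0: T_A·sin61° + T_B·sin69° = 3000.
Substitute: T_A·(0.87462 + 1.35283·0.93358) = 3000 → T_A = 1403.45 ≈ 1403 N.
Then T_B = 1.35283 × 1403.45 = 1899 N.

T_A = 1403 N, T_B = 1899 N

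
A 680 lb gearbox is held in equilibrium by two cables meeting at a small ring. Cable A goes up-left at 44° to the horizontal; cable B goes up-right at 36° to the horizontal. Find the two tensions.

T_A = 558.6 lb, T_B = 496.7 lb

ΣF_x = 0: −T_A·cos44° + T_B·cos36° = 0 → T_B = 0.889153·T_A.
ΣF_y = 0: T_A·sin44° + T_B·sin36° = 680.
Substitute: T_A·(0.694658 + 0.889153·0.587785) = 680 → T_A = 558.618 ≈ 558.6 lb.
Then T_B = 0.889153 × 558.618 = 496.7 lb.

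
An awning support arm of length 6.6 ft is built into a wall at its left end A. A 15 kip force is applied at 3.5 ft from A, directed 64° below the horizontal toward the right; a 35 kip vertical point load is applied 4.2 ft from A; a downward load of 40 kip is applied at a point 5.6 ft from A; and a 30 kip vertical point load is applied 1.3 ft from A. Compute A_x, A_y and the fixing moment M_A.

A_x = -6.576 kip, A_y = 118.5 kip, M_A = 457.2 kip·ft

ΣF_x = 0: A_x + 15·cos64° = 0 → A_x = -6.576 kip.
ΣF_y = 0: A_y − 15·sin64° − 35 − 40 − 30 = 0 → A_y = 118.5 kip.
ΣM about A: M_A − 15·sin64°·3.5 − 35·4.2 − 40·5.6 − 30·1.3 = 0 → M_A = 457.2 kip·ft.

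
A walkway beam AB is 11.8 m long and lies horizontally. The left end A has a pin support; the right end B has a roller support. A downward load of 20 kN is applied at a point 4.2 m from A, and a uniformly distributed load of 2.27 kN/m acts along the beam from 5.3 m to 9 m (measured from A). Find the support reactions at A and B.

Resultant of the distributed load: 2.27 × 3.7 = 8.399 kN at 7.15 m from A.
Taking moments about A: B_y·11.8 − 20·4.2 − (2.27·3.7)·7.15 = 0 → B_y = 144.05285/11.8 = 12.2079 ≈ 12.21 kN.
ΣF_y = 0: A_y + 12.2079 − 20 − 2.27·3.7 = 0 → A_y = 16.19 kN.
ΣF_x = 0: no horizontal applied forces, so A_x = 0.

A_x = 0, A_y = 16.19 kN, B_y = 12.21 kN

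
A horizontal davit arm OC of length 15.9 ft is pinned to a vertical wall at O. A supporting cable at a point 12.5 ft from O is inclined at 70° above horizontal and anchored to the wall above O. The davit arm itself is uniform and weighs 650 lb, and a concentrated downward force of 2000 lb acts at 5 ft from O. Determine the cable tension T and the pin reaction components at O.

T = 1291 lb, O_x = 441.6 lb, O_y = 1437 lb

ΣM about O: T·sin70°·12.5 − 650·7.95 − 2000·5 = 0 → T = 15167.5/(12.5·0.939693) = 1291.27 ≈ 1291 lb.
ΣF_x = 0: O_x − T·cos70° = 0 → O_x = 1291.27 × 0.34202 = 441.6 lb.
ΣF_y = 0: O_y + T·sin70° − 650 − 2000 = 0 → O_y = 2650 − 1291.27 × 0.939693 = 1437 lb.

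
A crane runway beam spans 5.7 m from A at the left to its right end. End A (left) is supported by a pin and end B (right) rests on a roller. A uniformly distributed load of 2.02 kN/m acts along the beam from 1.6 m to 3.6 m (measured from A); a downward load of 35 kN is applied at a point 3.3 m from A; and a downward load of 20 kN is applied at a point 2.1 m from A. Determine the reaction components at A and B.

Resultant of the distributed load: 2.02 × 2 = 4.04 kN at 2.6 m from A.
Moments about A: B_y·5.7 − (2.02·2)·2.6 − 35·3.3 − 20·2.1 = 0 → B_y = 168.004/5.7 = 29.4744 ≈ 29.47 kN.
ΣF_y = 0: A_y + 29.4744 − 2.02·2 − 35 − 20 = 0 → A_y = 29.57 kN.
ΣF_x = 0: no horizontal applied forces, so A_x = 0.

A_x = 0, A_y = 29.57 kN, B_y = 29.47 kN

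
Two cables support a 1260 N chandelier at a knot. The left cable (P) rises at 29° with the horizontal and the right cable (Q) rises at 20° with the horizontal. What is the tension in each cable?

ΣF_x = 0: −T_P·cos29° + T_Q·cos20° = 0 → T_Q = 0.930751·T_P.
ΣF_y = 0: T_P·sin29° + T_Q·sin20° = 1260.
Substitute: T_P·(0.48481 + 0.930751·0.34202) = 1260 → T_P = 1568.83 ≈ 1569 N.
Then T_Q = 0.930751 × 1568.83 = 1460 N.

T_P = 1569 N, T_Q = 1460 N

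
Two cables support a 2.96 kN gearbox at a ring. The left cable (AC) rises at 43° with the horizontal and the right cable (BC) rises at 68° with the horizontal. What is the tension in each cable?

ΣF_x = 0: −T_AC·cos43° + T_BC·cos68° = 0 → T_BC = 1.95232·T_AC.
ΣF_y = 0: T_AC·sin43° + T_BC·sin68° = 2.96.
Substitute: T_AC·(0.681998 + 1.95232·0.927184) = 2.96 → T_AC = 1.18773 ≈ 1.188 kN.
Then T_BC = 1.95232 × 1.18773 = 2.319 kN.

T_AC = 1.188 kN, T_BC = 2.319 kN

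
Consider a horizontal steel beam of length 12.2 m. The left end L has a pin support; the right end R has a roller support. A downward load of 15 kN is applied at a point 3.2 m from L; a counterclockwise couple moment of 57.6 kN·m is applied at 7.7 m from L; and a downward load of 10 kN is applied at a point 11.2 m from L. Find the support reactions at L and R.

L_x = 0, L_y = 16.61 kN, R_y = 8.393 kN

Taking moments about L: R_y·12.2 − 15·3.2 + 57.6 − 10·11.2 = 0 → R_y = 102.4/12.2 = 8.39344 ≈ 8.393 kN.
ΣF_y = 0: L_y + 8.39344 − 15 − 10 = 0 → L_y = 16.61 kN.
ΣF_x = 0: no horizontal applied forces, so L_x = 0.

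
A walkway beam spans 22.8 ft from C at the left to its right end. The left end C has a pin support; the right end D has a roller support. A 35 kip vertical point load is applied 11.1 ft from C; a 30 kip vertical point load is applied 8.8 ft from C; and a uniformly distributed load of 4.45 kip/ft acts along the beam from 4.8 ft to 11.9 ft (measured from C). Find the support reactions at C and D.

Resultant of the distributed load: 4.45 × 7.1 = 31.595 kip at 8.35 ft from C.
Moments about C: D_y·22.8 − 35·11.1 − 30·8.8 − (4.45·7.1)·8.35 = 0 → D_y = 916.31825/22.8 = 40.1894 ≈ 40.19 kip.
ΣF_y = 0: C_y + 40.1894 − 35 − 30 − 4.45·7.1 = 0 → C_y = 56.41 kip.
ΣF_x = 0: no horizontal applied forces, so C_x = 0.

C_x = 0, C_y = 56.41 kip, D_y = 40.19 kip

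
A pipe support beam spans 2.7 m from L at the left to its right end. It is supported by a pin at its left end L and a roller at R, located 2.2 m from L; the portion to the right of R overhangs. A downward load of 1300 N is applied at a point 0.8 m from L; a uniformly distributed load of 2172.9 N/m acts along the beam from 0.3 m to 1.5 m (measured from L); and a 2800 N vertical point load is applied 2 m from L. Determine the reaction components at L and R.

L_x = 0, L_y = 2623 N, R_y = 4085 N

Resultant of the distributed load: 2172.9 × 1.2 = 2607.48 N at 0.9 m from L.
Moments about L: R_y·2.2 − 1300·0.8 − (2172.9·1.2)·0.9 − 2800·2 = 0 → R_y = 8986.732/2.2 = 4084.88 ≈ 4085 N.
ΣF_y = 0: L_y + 4084.88 − 1300 − 2172.9·1.2 − 2800 = 0 → L_y = 2623 N.
ΣF_x = 0: no horizontal applied forces, so L_x = 0.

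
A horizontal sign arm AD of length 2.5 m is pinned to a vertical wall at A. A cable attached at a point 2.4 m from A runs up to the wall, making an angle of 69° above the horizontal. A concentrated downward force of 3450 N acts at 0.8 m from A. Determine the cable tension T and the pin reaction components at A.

ΣM about A: T·sin69°·2.4 − 3450·0.8 = 0 → T = 2760/(2.4·0.93358) = 1231.82 ≈ 1232 N.
ΣF_x = 0: A_x − T·cos69° = 0 → A_x = 1231.82 × 0.358368 = 441.4 N.
ΣF_y = 0: A_y + T·sin69° − 3450 = 0 → A_y = 3450 − 1231.82 × 0.93358 = 2300 N.

T = 1232 N, A_x = 441.4 N, A_y = 2300 N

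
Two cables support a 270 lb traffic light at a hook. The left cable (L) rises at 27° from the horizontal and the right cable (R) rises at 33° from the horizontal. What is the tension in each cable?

T_L = 261.5 lb, T_R = 277.8 lb

ΣF_x = 0: −T_L·cos27° + T_R·cos33° = 0 → T_R = 1.0624·T_L.
ΣF_y = 0: T_L·sin27° + T_R·sin33° = 270.
Substitute: T_L·(0.45399 + 1.0624·0.544639) = 270 → T_L = 261.472 ≈ 261.5 lb.
Then T_R = 1.0624 × 261.472 = 277.8 lb.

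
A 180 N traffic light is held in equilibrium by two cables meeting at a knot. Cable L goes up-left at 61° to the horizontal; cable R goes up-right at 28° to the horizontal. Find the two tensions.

ΣF_x = 0: −T_L·cos61° + T_R·cos28° = 0 → T_R = 0.549081·T_L.
ΣF_y = 0: T_L·sin61° + T_R·sin28° = 180.
Substitute: T_L·(0.87462 + 0.549081·0.469472) = 180 → T_L = 158.955 ≈ 159.0 N.
Then T_R = 0.549081 × 158.955 = 87.28 N.

T_L = 159.0 N, T_R = 87.28 N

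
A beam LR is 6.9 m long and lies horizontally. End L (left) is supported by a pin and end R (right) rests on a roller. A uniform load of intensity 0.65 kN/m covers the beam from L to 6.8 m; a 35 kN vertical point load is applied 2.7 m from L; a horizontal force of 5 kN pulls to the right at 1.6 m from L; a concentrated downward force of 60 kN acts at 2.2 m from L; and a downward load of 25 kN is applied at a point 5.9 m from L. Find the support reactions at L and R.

Resultant of the distributed load: 0.65 × 6.8 = 4.42 kN at 3.4 m from L.
Moments about L: R_y·6.9 − (0.65·6.8)·3.4 − 35·2.7 − 60·2.2 − 25·5.9 = 0 → R_y = 389.028/6.9 = 56.3809 ≈ 56.38 kN.
ΣF_y = 0: L_y + 56.3809 − 0.65·6.8 − 35 − 60 − 25 = 0 → L_y = 68.04 kN.
ΣF_x = 0: L_x + 5 = 0 → L_x = -5.000 kN.

L_x = -5.000 kN, L_y = 68.04 kN, R_y = 56.38 kN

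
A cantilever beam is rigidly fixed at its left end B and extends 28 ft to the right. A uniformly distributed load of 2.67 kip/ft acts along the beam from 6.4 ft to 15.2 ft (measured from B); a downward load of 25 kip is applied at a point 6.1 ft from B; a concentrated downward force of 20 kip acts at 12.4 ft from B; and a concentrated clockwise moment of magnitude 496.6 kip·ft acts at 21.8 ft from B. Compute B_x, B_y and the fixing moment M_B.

Resultant of the distributed load: 2.67 × 8.8 = 23.496 kip at 10.8 ft from B.
ΣF_x = 0: B_x = 0.
ΣF_y = 0: B_y − 2.67·8.8 − 25 − 20 = 0 → B_y = 68.50 kip.
ΣM about B: M_B − (2.67·8.8)·10.8 − 25·6.1 − 20·12.4 − 496.6 = 0 → M_B = 1151 kip·ft.

B_x = 0, B_y = 68.50 kip, M_B = 1151 kip·ft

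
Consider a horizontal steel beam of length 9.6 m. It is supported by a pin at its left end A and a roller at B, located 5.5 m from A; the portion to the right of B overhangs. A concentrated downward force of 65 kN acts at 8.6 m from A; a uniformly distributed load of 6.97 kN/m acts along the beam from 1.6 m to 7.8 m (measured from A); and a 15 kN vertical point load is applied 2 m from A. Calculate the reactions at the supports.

A_x = 0, A_y = -20.81 kN, B_y = 144.0 kN

Resultant of the distributed load: 6.97 × 6.2 = 43.214 kN at 4.7 m from A.
Moments about A: B_y·5.5 − 65·8.6 − (6.97·6.2)·4.7 − 15·2 = 0 → B_y = 792.1058/5.5 = 144.019 ≈ 144.0 kN.
ΣF_y = 0: A_y + 144.019 − 65 − 6.97·6.2 − 15 = 0 → A_y = -20.81 kN.
ΣF_x = 0: no horizontal applied forces, so A_x = 0.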